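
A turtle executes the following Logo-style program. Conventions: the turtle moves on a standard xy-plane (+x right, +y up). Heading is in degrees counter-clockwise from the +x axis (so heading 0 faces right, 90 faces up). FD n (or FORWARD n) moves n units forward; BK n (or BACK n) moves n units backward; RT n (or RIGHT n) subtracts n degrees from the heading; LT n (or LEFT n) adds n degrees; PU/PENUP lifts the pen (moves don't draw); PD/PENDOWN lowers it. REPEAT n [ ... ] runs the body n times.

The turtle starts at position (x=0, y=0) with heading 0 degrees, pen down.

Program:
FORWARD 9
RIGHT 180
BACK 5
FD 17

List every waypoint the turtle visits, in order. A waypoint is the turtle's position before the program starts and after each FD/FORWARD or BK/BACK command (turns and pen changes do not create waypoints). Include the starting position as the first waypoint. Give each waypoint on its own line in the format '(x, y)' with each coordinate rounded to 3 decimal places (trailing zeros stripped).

Answer: (0, 0)
(9, 0)
(14, 0)
(-3, 0)

Derivation:
Executing turtle program step by step:
Start: pos=(0,0), heading=0, pen down
FD 9: (0,0) -> (9,0) [heading=0, draw]
RT 180: heading 0 -> 180
BK 5: (9,0) -> (14,0) [heading=180, draw]
FD 17: (14,0) -> (-3,0) [heading=180, draw]
Final: pos=(-3,0), heading=180, 3 segment(s) drawn
Waypoints (4 total):
(0, 0)
(9, 0)
(14, 0)
(-3, 0)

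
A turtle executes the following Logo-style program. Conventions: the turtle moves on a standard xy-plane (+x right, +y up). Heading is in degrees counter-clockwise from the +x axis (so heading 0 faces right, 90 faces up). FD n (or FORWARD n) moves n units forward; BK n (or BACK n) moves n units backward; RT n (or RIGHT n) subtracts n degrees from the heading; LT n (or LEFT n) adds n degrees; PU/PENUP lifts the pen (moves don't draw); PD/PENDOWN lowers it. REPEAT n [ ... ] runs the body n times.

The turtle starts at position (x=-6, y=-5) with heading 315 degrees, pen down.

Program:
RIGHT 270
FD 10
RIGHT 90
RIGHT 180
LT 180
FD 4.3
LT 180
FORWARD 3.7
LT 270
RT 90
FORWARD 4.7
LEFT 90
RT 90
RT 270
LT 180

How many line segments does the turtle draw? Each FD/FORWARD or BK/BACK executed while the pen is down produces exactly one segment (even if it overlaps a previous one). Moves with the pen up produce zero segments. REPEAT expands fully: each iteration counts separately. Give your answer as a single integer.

Answer: 4

Derivation:
Executing turtle program step by step:
Start: pos=(-6,-5), heading=315, pen down
RT 270: heading 315 -> 45
FD 10: (-6,-5) -> (1.071,2.071) [heading=45, draw]
RT 90: heading 45 -> 315
RT 180: heading 315 -> 135
LT 180: heading 135 -> 315
FD 4.3: (1.071,2.071) -> (4.112,-0.969) [heading=315, draw]
LT 180: heading 315 -> 135
FD 3.7: (4.112,-0.969) -> (1.495,1.647) [heading=135, draw]
LT 270: heading 135 -> 45
RT 90: heading 45 -> 315
FD 4.7: (1.495,1.647) -> (4.819,-1.677) [heading=315, draw]
LT 90: heading 315 -> 45
RT 90: heading 45 -> 315
RT 270: heading 315 -> 45
LT 180: heading 45 -> 225
Final: pos=(4.819,-1.677), heading=225, 4 segment(s) drawn
Segments drawn: 4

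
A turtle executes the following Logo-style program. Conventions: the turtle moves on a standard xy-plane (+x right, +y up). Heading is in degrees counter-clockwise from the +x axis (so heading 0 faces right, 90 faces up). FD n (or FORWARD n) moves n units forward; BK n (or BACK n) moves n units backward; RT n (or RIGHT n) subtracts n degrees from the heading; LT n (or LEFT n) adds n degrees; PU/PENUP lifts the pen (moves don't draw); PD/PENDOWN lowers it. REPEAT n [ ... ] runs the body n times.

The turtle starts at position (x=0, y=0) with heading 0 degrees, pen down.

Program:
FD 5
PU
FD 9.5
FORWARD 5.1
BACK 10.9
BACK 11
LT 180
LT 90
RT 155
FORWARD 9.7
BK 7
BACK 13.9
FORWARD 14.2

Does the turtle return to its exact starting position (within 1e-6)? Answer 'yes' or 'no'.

Executing turtle program step by step:
Start: pos=(0,0), heading=0, pen down
FD 5: (0,0) -> (5,0) [heading=0, draw]
PU: pen up
FD 9.5: (5,0) -> (14.5,0) [heading=0, move]
FD 5.1: (14.5,0) -> (19.6,0) [heading=0, move]
BK 10.9: (19.6,0) -> (8.7,0) [heading=0, move]
BK 11: (8.7,0) -> (-2.3,0) [heading=0, move]
LT 180: heading 0 -> 180
LT 90: heading 180 -> 270
RT 155: heading 270 -> 115
FD 9.7: (-2.3,0) -> (-6.399,8.791) [heading=115, move]
BK 7: (-6.399,8.791) -> (-3.441,2.447) [heading=115, move]
BK 13.9: (-3.441,2.447) -> (2.433,-10.151) [heading=115, move]
FD 14.2: (2.433,-10.151) -> (-3.568,2.719) [heading=115, move]
Final: pos=(-3.568,2.719), heading=115, 1 segment(s) drawn

Start position: (0, 0)
Final position: (-3.568, 2.719)
Distance = 4.486; >= 1e-6 -> NOT closed

Answer: no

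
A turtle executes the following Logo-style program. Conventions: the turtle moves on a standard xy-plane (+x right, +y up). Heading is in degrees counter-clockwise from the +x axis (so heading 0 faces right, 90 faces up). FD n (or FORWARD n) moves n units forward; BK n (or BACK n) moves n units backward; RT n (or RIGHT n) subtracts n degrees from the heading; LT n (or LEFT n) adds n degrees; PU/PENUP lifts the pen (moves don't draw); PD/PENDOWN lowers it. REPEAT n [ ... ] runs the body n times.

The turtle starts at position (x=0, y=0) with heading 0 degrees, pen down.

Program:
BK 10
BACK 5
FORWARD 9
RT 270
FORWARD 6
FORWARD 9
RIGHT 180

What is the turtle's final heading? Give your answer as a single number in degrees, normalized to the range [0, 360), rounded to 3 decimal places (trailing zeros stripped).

Executing turtle program step by step:
Start: pos=(0,0), heading=0, pen down
BK 10: (0,0) -> (-10,0) [heading=0, draw]
BK 5: (-10,0) -> (-15,0) [heading=0, draw]
FD 9: (-15,0) -> (-6,0) [heading=0, draw]
RT 270: heading 0 -> 90
FD 6: (-6,0) -> (-6,6) [heading=90, draw]
FD 9: (-6,6) -> (-6,15) [heading=90, draw]
RT 180: heading 90 -> 270
Final: pos=(-6,15), heading=270, 5 segment(s) drawn

Answer: 270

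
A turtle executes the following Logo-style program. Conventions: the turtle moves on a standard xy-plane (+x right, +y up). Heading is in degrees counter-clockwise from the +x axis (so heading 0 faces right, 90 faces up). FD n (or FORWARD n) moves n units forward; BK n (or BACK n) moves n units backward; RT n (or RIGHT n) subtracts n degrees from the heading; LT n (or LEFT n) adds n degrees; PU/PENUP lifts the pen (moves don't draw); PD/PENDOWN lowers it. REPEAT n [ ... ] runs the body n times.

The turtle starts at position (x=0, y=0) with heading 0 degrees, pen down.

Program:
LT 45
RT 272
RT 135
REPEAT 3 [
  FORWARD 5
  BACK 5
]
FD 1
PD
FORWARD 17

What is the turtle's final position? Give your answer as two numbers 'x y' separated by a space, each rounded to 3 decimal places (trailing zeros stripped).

Answer: 17.989 -0.628

Derivation:
Executing turtle program step by step:
Start: pos=(0,0), heading=0, pen down
LT 45: heading 0 -> 45
RT 272: heading 45 -> 133
RT 135: heading 133 -> 358
REPEAT 3 [
  -- iteration 1/3 --
  FD 5: (0,0) -> (4.997,-0.174) [heading=358, draw]
  BK 5: (4.997,-0.174) -> (0,0) [heading=358, draw]
  -- iteration 2/3 --
  FD 5: (0,0) -> (4.997,-0.174) [heading=358, draw]
  BK 5: (4.997,-0.174) -> (0,0) [heading=358, draw]
  -- iteration 3/3 --
  FD 5: (0,0) -> (4.997,-0.174) [heading=358, draw]
  BK 5: (4.997,-0.174) -> (0,0) [heading=358, draw]
]
FD 1: (0,0) -> (0.999,-0.035) [heading=358, draw]
PD: pen down
FD 17: (0.999,-0.035) -> (17.989,-0.628) [heading=358, draw]
Final: pos=(17.989,-0.628), heading=358, 8 segment(s) drawn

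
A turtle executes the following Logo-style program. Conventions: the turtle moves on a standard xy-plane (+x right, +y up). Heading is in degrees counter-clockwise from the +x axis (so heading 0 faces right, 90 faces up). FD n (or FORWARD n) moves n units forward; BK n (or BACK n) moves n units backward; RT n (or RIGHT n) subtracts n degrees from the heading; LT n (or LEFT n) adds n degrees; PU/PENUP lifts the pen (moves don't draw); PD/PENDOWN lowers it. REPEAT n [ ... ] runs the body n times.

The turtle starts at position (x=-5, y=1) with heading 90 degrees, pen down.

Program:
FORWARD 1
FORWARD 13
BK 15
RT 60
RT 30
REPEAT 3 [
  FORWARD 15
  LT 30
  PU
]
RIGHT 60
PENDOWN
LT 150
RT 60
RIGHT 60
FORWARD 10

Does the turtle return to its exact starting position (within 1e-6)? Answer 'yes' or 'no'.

Executing turtle program step by step:
Start: pos=(-5,1), heading=90, pen down
FD 1: (-5,1) -> (-5,2) [heading=90, draw]
FD 13: (-5,2) -> (-5,15) [heading=90, draw]
BK 15: (-5,15) -> (-5,0) [heading=90, draw]
RT 60: heading 90 -> 30
RT 30: heading 30 -> 0
REPEAT 3 [
  -- iteration 1/3 --
  FD 15: (-5,0) -> (10,0) [heading=0, draw]
  LT 30: heading 0 -> 30
  PU: pen up
  -- iteration 2/3 --
  FD 15: (10,0) -> (22.99,7.5) [heading=30, move]
  LT 30: heading 30 -> 60
  PU: pen up
  -- iteration 3/3 --
  FD 15: (22.99,7.5) -> (30.49,20.49) [heading=60, move]
  LT 30: heading 60 -> 90
  PU: pen up
]
RT 60: heading 90 -> 30
PD: pen down
LT 150: heading 30 -> 180
RT 60: heading 180 -> 120
RT 60: heading 120 -> 60
FD 10: (30.49,20.49) -> (35.49,29.151) [heading=60, draw]
Final: pos=(35.49,29.151), heading=60, 5 segment(s) drawn

Start position: (-5, 1)
Final position: (35.49, 29.151)
Distance = 49.315; >= 1e-6 -> NOT closed

Answer: no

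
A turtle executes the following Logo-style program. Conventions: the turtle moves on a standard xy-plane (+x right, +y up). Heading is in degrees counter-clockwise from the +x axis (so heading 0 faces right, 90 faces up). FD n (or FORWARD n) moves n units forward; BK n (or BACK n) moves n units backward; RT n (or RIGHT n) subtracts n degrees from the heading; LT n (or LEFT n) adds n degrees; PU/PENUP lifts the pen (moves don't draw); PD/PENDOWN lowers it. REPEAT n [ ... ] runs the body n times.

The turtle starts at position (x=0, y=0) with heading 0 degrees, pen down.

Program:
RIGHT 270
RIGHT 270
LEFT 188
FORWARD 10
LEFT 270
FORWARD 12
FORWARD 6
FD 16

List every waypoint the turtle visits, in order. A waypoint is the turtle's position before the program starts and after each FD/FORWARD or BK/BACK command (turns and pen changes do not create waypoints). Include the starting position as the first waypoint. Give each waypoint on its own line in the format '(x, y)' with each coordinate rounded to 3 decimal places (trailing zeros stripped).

Answer: (0, 0)
(9.903, 1.392)
(11.573, -10.491)
(12.408, -16.433)
(14.635, -32.277)

Derivation:
Executing turtle program step by step:
Start: pos=(0,0), heading=0, pen down
RT 270: heading 0 -> 90
RT 270: heading 90 -> 180
LT 188: heading 180 -> 8
FD 10: (0,0) -> (9.903,1.392) [heading=8, draw]
LT 270: heading 8 -> 278
FD 12: (9.903,1.392) -> (11.573,-10.491) [heading=278, draw]
FD 6: (11.573,-10.491) -> (12.408,-16.433) [heading=278, draw]
FD 16: (12.408,-16.433) -> (14.635,-32.277) [heading=278, draw]
Final: pos=(14.635,-32.277), heading=278, 4 segment(s) drawn
Waypoints (5 total):
(0, 0)
(9.903, 1.392)
(11.573, -10.491)
(12.408, -16.433)
(14.635, -32.277)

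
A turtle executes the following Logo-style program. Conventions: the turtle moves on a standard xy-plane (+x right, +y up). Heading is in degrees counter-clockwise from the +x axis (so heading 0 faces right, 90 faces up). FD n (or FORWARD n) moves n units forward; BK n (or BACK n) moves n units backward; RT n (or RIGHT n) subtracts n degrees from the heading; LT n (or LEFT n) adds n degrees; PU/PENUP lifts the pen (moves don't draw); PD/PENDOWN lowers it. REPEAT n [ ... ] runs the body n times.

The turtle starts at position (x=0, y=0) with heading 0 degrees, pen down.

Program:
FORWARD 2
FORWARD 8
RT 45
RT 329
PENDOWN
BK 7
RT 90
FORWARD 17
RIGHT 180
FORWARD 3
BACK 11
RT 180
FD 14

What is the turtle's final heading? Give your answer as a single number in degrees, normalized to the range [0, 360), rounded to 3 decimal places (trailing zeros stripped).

Executing turtle program step by step:
Start: pos=(0,0), heading=0, pen down
FD 2: (0,0) -> (2,0) [heading=0, draw]
FD 8: (2,0) -> (10,0) [heading=0, draw]
RT 45: heading 0 -> 315
RT 329: heading 315 -> 346
PD: pen down
BK 7: (10,0) -> (3.208,1.693) [heading=346, draw]
RT 90: heading 346 -> 256
FD 17: (3.208,1.693) -> (-0.905,-14.802) [heading=256, draw]
RT 180: heading 256 -> 76
FD 3: (-0.905,-14.802) -> (-0.179,-11.891) [heading=76, draw]
BK 11: (-0.179,-11.891) -> (-2.84,-22.564) [heading=76, draw]
RT 180: heading 76 -> 256
FD 14: (-2.84,-22.564) -> (-6.227,-36.148) [heading=256, draw]
Final: pos=(-6.227,-36.148), heading=256, 7 segment(s) drawn

Answer: 256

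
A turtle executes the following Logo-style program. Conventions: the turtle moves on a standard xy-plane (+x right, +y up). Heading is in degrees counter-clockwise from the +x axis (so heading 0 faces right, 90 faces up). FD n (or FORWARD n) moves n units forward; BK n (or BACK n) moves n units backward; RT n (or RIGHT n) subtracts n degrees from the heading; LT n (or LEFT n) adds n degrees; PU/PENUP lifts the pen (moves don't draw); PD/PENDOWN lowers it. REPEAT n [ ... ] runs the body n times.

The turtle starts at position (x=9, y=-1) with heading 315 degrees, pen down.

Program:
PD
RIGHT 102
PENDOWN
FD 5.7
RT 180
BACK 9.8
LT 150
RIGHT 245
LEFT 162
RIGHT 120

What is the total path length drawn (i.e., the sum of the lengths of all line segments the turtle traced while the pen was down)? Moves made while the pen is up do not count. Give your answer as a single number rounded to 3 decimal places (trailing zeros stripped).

Executing turtle program step by step:
Start: pos=(9,-1), heading=315, pen down
PD: pen down
RT 102: heading 315 -> 213
PD: pen down
FD 5.7: (9,-1) -> (4.22,-4.104) [heading=213, draw]
RT 180: heading 213 -> 33
BK 9.8: (4.22,-4.104) -> (-3.999,-9.442) [heading=33, draw]
LT 150: heading 33 -> 183
RT 245: heading 183 -> 298
LT 162: heading 298 -> 100
RT 120: heading 100 -> 340
Final: pos=(-3.999,-9.442), heading=340, 2 segment(s) drawn

Segment lengths:
  seg 1: (9,-1) -> (4.22,-4.104), length = 5.7
  seg 2: (4.22,-4.104) -> (-3.999,-9.442), length = 9.8
Total = 15.5

Answer: 15.5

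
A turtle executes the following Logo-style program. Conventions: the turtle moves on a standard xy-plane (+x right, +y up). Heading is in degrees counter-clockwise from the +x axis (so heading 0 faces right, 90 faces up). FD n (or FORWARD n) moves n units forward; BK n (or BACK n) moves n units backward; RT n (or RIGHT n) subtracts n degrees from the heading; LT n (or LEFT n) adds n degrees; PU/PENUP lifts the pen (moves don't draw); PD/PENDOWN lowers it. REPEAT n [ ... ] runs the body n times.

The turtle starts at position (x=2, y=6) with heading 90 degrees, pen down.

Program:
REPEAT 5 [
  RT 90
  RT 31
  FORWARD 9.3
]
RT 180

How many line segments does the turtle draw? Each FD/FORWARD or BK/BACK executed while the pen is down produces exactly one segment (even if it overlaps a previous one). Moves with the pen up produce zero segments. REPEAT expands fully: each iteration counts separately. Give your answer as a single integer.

Executing turtle program step by step:
Start: pos=(2,6), heading=90, pen down
REPEAT 5 [
  -- iteration 1/5 --
  RT 90: heading 90 -> 0
  RT 31: heading 0 -> 329
  FD 9.3: (2,6) -> (9.972,1.21) [heading=329, draw]
  -- iteration 2/5 --
  RT 90: heading 329 -> 239
  RT 31: heading 239 -> 208
  FD 9.3: (9.972,1.21) -> (1.76,-3.156) [heading=208, draw]
  -- iteration 3/5 --
  RT 90: heading 208 -> 118
  RT 31: heading 118 -> 87
  FD 9.3: (1.76,-3.156) -> (2.247,6.131) [heading=87, draw]
  -- iteration 4/5 --
  RT 90: heading 87 -> 357
  RT 31: heading 357 -> 326
  FD 9.3: (2.247,6.131) -> (9.957,0.931) [heading=326, draw]
  -- iteration 5/5 --
  RT 90: heading 326 -> 236
  RT 31: heading 236 -> 205
  FD 9.3: (9.957,0.931) -> (1.528,-3) [heading=205, draw]
]
RT 180: heading 205 -> 25
Final: pos=(1.528,-3), heading=25, 5 segment(s) drawn
Segments drawn: 5

Answer: 5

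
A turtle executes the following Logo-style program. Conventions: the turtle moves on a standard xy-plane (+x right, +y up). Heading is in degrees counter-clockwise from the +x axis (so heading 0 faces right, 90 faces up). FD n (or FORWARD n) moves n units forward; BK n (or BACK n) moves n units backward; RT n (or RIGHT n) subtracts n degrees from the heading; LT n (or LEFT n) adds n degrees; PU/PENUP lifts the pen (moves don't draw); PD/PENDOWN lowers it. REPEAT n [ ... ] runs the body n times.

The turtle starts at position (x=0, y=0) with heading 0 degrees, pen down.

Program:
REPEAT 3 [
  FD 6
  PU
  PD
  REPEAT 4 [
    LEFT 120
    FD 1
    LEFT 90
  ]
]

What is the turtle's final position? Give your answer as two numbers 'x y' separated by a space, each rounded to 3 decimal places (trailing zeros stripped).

Answer: 0 0

Derivation:
Executing turtle program step by step:
Start: pos=(0,0), heading=0, pen down
REPEAT 3 [
  -- iteration 1/3 --
  FD 6: (0,0) -> (6,0) [heading=0, draw]
  PU: pen up
  PD: pen down
  REPEAT 4 [
    -- iteration 1/4 --
    LT 120: heading 0 -> 120
    FD 1: (6,0) -> (5.5,0.866) [heading=120, draw]
    LT 90: heading 120 -> 210
    -- iteration 2/4 --
    LT 120: heading 210 -> 330
    FD 1: (5.5,0.866) -> (6.366,0.366) [heading=330, draw]
    LT 90: heading 330 -> 60
    -- iteration 3/4 --
    LT 120: heading 60 -> 180
    FD 1: (6.366,0.366) -> (5.366,0.366) [heading=180, draw]
    LT 90: heading 180 -> 270
    -- iteration 4/4 --
    LT 120: heading 270 -> 30
    FD 1: (5.366,0.366) -> (6.232,0.866) [heading=30, draw]
    LT 90: heading 30 -> 120
  ]
  -- iteration 2/3 --
  FD 6: (6.232,0.866) -> (3.232,6.062) [heading=120, draw]
  PU: pen up
  PD: pen down
  REPEAT 4 [
    -- iteration 1/4 --
    LT 120: heading 120 -> 240
    FD 1: (3.232,6.062) -> (2.732,5.196) [heading=240, draw]
    LT 90: heading 240 -> 330
    -- iteration 2/4 --
    LT 120: heading 330 -> 90
    FD 1: (2.732,5.196) -> (2.732,6.196) [heading=90, draw]
    LT 90: heading 90 -> 180
    -- iteration 3/4 --
    LT 120: heading 180 -> 300
    FD 1: (2.732,6.196) -> (3.232,5.33) [heading=300, draw]
    LT 90: heading 300 -> 30
    -- iteration 4/4 --
    LT 120: heading 30 -> 150
    FD 1: (3.232,5.33) -> (2.366,5.83) [heading=150, draw]
    LT 90: heading 150 -> 240
  ]
  -- iteration 3/3 --
  FD 6: (2.366,5.83) -> (-0.634,0.634) [heading=240, draw]
  PU: pen up
  PD: pen down
  REPEAT 4 [
    -- iteration 1/4 --
    LT 120: heading 240 -> 0
    FD 1: (-0.634,0.634) -> (0.366,0.634) [heading=0, draw]
    LT 90: heading 0 -> 90
    -- iteration 2/4 --
    LT 120: heading 90 -> 210
    FD 1: (0.366,0.634) -> (-0.5,0.134) [heading=210, draw]
    LT 90: heading 210 -> 300
    -- iteration 3/4 --
    LT 120: heading 300 -> 60
    FD 1: (-0.5,0.134) -> (0,1) [heading=60, draw]
    LT 90: heading 60 -> 150
    -- iteration 4/4 --
    LT 120: heading 150 -> 270
    FD 1: (0,1) -> (0,0) [heading=270, draw]
    LT 90: heading 270 -> 0
  ]
]
Final: pos=(0,0), heading=0, 15 segment(s) drawn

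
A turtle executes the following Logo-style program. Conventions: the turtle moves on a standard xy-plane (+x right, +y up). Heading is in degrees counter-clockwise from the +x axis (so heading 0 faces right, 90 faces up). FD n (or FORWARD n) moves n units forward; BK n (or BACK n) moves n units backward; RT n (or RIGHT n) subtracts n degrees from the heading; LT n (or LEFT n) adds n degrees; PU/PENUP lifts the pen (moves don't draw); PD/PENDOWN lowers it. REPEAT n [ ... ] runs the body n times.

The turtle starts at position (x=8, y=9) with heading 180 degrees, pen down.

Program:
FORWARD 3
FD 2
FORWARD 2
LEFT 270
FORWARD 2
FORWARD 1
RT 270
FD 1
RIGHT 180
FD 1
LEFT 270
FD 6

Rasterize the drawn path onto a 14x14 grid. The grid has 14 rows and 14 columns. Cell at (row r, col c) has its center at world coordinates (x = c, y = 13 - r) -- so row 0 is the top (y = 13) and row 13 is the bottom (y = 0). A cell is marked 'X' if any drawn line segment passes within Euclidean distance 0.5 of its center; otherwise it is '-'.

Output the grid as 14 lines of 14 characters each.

Segment 0: (8,9) -> (5,9)
Segment 1: (5,9) -> (3,9)
Segment 2: (3,9) -> (1,9)
Segment 3: (1,9) -> (1,11)
Segment 4: (1,11) -> (1,12)
Segment 5: (1,12) -> (0,12)
Segment 6: (0,12) -> (1,12)
Segment 7: (1,12) -> (1,6)

Answer: --------------
XX------------
-X------------
-X------------
-XXXXXXXX-----
-X------------
-X------------
-X------------
--------------
--------------
--------------
--------------
--------------
--------------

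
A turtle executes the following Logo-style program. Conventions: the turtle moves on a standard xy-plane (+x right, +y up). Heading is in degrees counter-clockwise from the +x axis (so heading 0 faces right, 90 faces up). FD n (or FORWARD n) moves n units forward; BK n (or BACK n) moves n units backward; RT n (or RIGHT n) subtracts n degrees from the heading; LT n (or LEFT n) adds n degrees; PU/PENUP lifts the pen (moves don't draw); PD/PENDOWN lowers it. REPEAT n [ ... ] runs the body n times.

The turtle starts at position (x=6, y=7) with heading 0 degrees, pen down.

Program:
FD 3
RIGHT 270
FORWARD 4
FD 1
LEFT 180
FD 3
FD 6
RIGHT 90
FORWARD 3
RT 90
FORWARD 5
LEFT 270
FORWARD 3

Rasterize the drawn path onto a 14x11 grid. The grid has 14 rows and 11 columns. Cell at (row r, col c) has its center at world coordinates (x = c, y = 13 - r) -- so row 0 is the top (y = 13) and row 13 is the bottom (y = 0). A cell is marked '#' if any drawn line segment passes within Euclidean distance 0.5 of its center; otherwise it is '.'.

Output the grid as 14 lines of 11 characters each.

Segment 0: (6,7) -> (9,7)
Segment 1: (9,7) -> (9,11)
Segment 2: (9,11) -> (9,12)
Segment 3: (9,12) -> (9,9)
Segment 4: (9,9) -> (9,3)
Segment 5: (9,3) -> (6,3)
Segment 6: (6,3) -> (6,8)
Segment 7: (6,8) -> (9,8)

Answer: ...........
.........#.
.........#.
.........#.
.........#.
......####.
......####.
......#..#.
......#..#.
......#..#.
......####.
...........
...........
...........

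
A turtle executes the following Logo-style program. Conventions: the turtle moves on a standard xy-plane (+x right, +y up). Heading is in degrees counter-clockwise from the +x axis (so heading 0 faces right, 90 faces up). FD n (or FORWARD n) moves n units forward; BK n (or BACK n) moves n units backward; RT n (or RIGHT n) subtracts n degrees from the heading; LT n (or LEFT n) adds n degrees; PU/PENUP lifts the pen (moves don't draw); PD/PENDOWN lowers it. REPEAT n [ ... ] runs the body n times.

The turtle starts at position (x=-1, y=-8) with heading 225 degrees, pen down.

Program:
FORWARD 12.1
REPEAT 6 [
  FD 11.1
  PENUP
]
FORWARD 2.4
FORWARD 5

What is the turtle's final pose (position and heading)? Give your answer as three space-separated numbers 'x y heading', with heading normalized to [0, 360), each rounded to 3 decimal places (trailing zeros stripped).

Executing turtle program step by step:
Start: pos=(-1,-8), heading=225, pen down
FD 12.1: (-1,-8) -> (-9.556,-16.556) [heading=225, draw]
REPEAT 6 [
  -- iteration 1/6 --
  FD 11.1: (-9.556,-16.556) -> (-17.405,-24.405) [heading=225, draw]
  PU: pen up
  -- iteration 2/6 --
  FD 11.1: (-17.405,-24.405) -> (-25.254,-32.254) [heading=225, move]
  PU: pen up
  -- iteration 3/6 --
  FD 11.1: (-25.254,-32.254) -> (-33.103,-40.103) [heading=225, move]
  PU: pen up
  -- iteration 4/6 --
  FD 11.1: (-33.103,-40.103) -> (-40.952,-47.952) [heading=225, move]
  PU: pen up
  -- iteration 5/6 --
  FD 11.1: (-40.952,-47.952) -> (-48.8,-55.8) [heading=225, move]
  PU: pen up
  -- iteration 6/6 --
  FD 11.1: (-48.8,-55.8) -> (-56.649,-63.649) [heading=225, move]
  PU: pen up
]
FD 2.4: (-56.649,-63.649) -> (-58.346,-65.346) [heading=225, move]
FD 5: (-58.346,-65.346) -> (-61.882,-68.882) [heading=225, move]
Final: pos=(-61.882,-68.882), heading=225, 2 segment(s) drawn

Answer: -61.882 -68.882 225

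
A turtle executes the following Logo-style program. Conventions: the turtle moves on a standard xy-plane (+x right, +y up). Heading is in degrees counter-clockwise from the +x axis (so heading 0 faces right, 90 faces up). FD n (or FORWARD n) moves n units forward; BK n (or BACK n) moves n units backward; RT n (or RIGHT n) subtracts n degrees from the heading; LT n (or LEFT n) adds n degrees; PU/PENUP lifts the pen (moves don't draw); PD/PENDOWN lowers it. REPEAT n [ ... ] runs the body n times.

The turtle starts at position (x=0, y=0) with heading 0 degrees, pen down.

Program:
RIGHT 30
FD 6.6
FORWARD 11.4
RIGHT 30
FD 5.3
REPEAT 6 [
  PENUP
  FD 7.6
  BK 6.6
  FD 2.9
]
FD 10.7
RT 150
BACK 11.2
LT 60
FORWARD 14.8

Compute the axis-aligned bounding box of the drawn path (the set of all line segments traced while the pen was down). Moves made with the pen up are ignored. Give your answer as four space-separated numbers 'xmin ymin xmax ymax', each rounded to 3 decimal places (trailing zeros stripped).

Executing turtle program step by step:
Start: pos=(0,0), heading=0, pen down
RT 30: heading 0 -> 330
FD 6.6: (0,0) -> (5.716,-3.3) [heading=330, draw]
FD 11.4: (5.716,-3.3) -> (15.588,-9) [heading=330, draw]
RT 30: heading 330 -> 300
FD 5.3: (15.588,-9) -> (18.238,-13.59) [heading=300, draw]
REPEAT 6 [
  -- iteration 1/6 --
  PU: pen up
  FD 7.6: (18.238,-13.59) -> (22.038,-20.172) [heading=300, move]
  BK 6.6: (22.038,-20.172) -> (18.738,-14.456) [heading=300, move]
  FD 2.9: (18.738,-14.456) -> (20.188,-16.967) [heading=300, move]
  -- iteration 2/6 --
  PU: pen up
  FD 7.6: (20.188,-16.967) -> (23.988,-23.549) [heading=300, move]
  BK 6.6: (23.988,-23.549) -> (20.688,-17.833) [heading=300, move]
  FD 2.9: (20.688,-17.833) -> (22.138,-20.345) [heading=300, move]
  -- iteration 3/6 --
  PU: pen up
  FD 7.6: (22.138,-20.345) -> (25.938,-26.927) [heading=300, move]
  BK 6.6: (25.938,-26.927) -> (22.638,-21.211) [heading=300, move]
  FD 2.9: (22.638,-21.211) -> (24.088,-23.722) [heading=300, move]
  -- iteration 4/6 --
  PU: pen up
  FD 7.6: (24.088,-23.722) -> (27.888,-30.304) [heading=300, move]
  BK 6.6: (27.888,-30.304) -> (24.588,-24.588) [heading=300, move]
  FD 2.9: (24.588,-24.588) -> (26.038,-27.1) [heading=300, move]
  -- iteration 5/6 --
  PU: pen up
  FD 7.6: (26.038,-27.1) -> (29.838,-33.682) [heading=300, move]
  BK 6.6: (29.838,-33.682) -> (26.538,-27.966) [heading=300, move]
  FD 2.9: (26.538,-27.966) -> (27.988,-30.477) [heading=300, move]
  -- iteration 6/6 --
  PU: pen up
  FD 7.6: (27.988,-30.477) -> (31.788,-37.059) [heading=300, move]
  BK 6.6: (31.788,-37.059) -> (28.488,-31.343) [heading=300, move]
  FD 2.9: (28.488,-31.343) -> (29.938,-33.855) [heading=300, move]
]
FD 10.7: (29.938,-33.855) -> (35.288,-43.121) [heading=300, move]
RT 150: heading 300 -> 150
BK 11.2: (35.288,-43.121) -> (44.988,-48.721) [heading=150, move]
LT 60: heading 150 -> 210
FD 14.8: (44.988,-48.721) -> (32.171,-56.121) [heading=210, move]
Final: pos=(32.171,-56.121), heading=210, 3 segment(s) drawn

Segment endpoints: x in {0, 5.716, 15.588, 18.238}, y in {-13.59, -9, -3.3, 0}
xmin=0, ymin=-13.59, xmax=18.238, ymax=0

Answer: 0 -13.59 18.238 0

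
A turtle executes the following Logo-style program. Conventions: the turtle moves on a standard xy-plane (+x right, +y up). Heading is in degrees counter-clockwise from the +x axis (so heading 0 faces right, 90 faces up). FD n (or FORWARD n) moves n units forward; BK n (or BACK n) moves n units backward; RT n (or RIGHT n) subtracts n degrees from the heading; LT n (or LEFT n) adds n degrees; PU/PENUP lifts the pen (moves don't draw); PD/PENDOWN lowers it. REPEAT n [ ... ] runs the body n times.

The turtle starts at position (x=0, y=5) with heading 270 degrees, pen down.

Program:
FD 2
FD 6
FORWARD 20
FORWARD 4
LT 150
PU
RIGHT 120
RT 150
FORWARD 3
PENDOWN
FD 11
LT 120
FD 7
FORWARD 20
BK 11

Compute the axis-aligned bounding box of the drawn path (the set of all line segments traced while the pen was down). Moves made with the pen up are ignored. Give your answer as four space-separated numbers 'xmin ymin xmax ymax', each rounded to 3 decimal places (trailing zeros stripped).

Executing turtle program step by step:
Start: pos=(0,5), heading=270, pen down
FD 2: (0,5) -> (0,3) [heading=270, draw]
FD 6: (0,3) -> (0,-3) [heading=270, draw]
FD 20: (0,-3) -> (0,-23) [heading=270, draw]
FD 4: (0,-23) -> (0,-27) [heading=270, draw]
LT 150: heading 270 -> 60
PU: pen up
RT 120: heading 60 -> 300
RT 150: heading 300 -> 150
FD 3: (0,-27) -> (-2.598,-25.5) [heading=150, move]
PD: pen down
FD 11: (-2.598,-25.5) -> (-12.124,-20) [heading=150, draw]
LT 120: heading 150 -> 270
FD 7: (-12.124,-20) -> (-12.124,-27) [heading=270, draw]
FD 20: (-12.124,-27) -> (-12.124,-47) [heading=270, draw]
BK 11: (-12.124,-47) -> (-12.124,-36) [heading=270, draw]
Final: pos=(-12.124,-36), heading=270, 8 segment(s) drawn

Segment endpoints: x in {-12.124, -12.124, -12.124, -12.124, -2.598, 0, 0, 0, 0, 0}, y in {-47, -36, -27, -25.5, -23, -20, -3, 3, 5}
xmin=-12.124, ymin=-47, xmax=0, ymax=5

Answer: -12.124 -47 0 5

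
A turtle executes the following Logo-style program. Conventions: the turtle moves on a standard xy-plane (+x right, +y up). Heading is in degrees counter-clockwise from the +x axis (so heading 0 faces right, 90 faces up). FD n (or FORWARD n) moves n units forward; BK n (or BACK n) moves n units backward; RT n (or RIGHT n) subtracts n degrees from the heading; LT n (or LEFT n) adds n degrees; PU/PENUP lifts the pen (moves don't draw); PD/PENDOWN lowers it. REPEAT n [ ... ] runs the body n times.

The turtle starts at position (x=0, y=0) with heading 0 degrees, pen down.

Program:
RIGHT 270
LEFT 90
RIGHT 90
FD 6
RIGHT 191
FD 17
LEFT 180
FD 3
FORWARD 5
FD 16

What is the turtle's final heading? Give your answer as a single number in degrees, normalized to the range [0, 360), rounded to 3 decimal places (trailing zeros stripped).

Executing turtle program step by step:
Start: pos=(0,0), heading=0, pen down
RT 270: heading 0 -> 90
LT 90: heading 90 -> 180
RT 90: heading 180 -> 90
FD 6: (0,0) -> (0,6) [heading=90, draw]
RT 191: heading 90 -> 259
FD 17: (0,6) -> (-3.244,-10.688) [heading=259, draw]
LT 180: heading 259 -> 79
FD 3: (-3.244,-10.688) -> (-2.671,-7.743) [heading=79, draw]
FD 5: (-2.671,-7.743) -> (-1.717,-2.835) [heading=79, draw]
FD 16: (-1.717,-2.835) -> (1.336,12.871) [heading=79, draw]
Final: pos=(1.336,12.871), heading=79, 5 segment(s) drawn

Answer: 79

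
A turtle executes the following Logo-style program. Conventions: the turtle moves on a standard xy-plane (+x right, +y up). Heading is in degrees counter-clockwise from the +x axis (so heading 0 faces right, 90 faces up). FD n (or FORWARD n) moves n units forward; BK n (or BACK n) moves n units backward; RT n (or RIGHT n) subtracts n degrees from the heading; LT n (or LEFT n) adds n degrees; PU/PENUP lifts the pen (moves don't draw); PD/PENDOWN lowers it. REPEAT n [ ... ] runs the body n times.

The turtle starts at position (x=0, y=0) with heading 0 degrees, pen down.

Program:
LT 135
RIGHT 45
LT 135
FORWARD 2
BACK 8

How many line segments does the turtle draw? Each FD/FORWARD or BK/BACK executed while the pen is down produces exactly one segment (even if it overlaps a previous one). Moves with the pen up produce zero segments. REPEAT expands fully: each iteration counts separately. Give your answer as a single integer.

Executing turtle program step by step:
Start: pos=(0,0), heading=0, pen down
LT 135: heading 0 -> 135
RT 45: heading 135 -> 90
LT 135: heading 90 -> 225
FD 2: (0,0) -> (-1.414,-1.414) [heading=225, draw]
BK 8: (-1.414,-1.414) -> (4.243,4.243) [heading=225, draw]
Final: pos=(4.243,4.243), heading=225, 2 segment(s) drawn
Segments drawn: 2

Answer: 2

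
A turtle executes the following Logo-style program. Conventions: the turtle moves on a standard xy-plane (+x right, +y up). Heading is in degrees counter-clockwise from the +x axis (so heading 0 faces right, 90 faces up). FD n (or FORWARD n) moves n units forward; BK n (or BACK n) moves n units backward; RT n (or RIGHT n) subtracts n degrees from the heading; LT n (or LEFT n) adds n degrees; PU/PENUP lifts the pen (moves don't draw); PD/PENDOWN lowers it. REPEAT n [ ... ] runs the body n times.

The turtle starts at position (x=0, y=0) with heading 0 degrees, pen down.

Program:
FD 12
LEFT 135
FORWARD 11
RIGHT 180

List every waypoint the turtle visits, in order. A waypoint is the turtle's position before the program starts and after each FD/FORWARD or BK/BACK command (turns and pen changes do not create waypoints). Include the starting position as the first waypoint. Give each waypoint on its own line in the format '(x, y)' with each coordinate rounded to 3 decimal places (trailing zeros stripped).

Executing turtle program step by step:
Start: pos=(0,0), heading=0, pen down
FD 12: (0,0) -> (12,0) [heading=0, draw]
LT 135: heading 0 -> 135
FD 11: (12,0) -> (4.222,7.778) [heading=135, draw]
RT 180: heading 135 -> 315
Final: pos=(4.222,7.778), heading=315, 2 segment(s) drawn
Waypoints (3 total):
(0, 0)
(12, 0)
(4.222, 7.778)

Answer: (0, 0)
(12, 0)
(4.222, 7.778)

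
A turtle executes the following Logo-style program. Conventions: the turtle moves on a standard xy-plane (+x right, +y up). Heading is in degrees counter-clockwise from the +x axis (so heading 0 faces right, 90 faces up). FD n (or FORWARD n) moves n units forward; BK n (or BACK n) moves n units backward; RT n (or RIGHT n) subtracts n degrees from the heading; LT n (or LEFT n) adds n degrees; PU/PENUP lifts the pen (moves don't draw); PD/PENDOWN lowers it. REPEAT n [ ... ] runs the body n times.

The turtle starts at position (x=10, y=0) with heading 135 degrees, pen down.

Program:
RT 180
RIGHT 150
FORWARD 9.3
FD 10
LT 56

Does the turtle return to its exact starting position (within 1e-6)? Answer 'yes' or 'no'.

Executing turtle program step by step:
Start: pos=(10,0), heading=135, pen down
RT 180: heading 135 -> 315
RT 150: heading 315 -> 165
FD 9.3: (10,0) -> (1.017,2.407) [heading=165, draw]
FD 10: (1.017,2.407) -> (-8.642,4.995) [heading=165, draw]
LT 56: heading 165 -> 221
Final: pos=(-8.642,4.995), heading=221, 2 segment(s) drawn

Start position: (10, 0)
Final position: (-8.642, 4.995)
Distance = 19.3; >= 1e-6 -> NOT closed

Answer: no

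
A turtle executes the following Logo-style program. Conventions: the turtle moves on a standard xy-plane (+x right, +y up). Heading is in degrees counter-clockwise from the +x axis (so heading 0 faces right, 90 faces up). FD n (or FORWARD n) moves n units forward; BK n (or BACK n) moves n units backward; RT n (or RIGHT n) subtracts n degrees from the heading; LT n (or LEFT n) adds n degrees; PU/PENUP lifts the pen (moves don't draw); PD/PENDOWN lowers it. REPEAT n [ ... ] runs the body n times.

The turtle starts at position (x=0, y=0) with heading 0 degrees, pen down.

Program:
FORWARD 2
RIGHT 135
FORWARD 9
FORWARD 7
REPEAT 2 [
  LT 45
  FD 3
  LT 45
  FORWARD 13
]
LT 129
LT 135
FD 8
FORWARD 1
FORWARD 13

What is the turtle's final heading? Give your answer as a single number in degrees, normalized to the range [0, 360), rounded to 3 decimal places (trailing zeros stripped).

Executing turtle program step by step:
Start: pos=(0,0), heading=0, pen down
FD 2: (0,0) -> (2,0) [heading=0, draw]
RT 135: heading 0 -> 225
FD 9: (2,0) -> (-4.364,-6.364) [heading=225, draw]
FD 7: (-4.364,-6.364) -> (-9.314,-11.314) [heading=225, draw]
REPEAT 2 [
  -- iteration 1/2 --
  LT 45: heading 225 -> 270
  FD 3: (-9.314,-11.314) -> (-9.314,-14.314) [heading=270, draw]
  LT 45: heading 270 -> 315
  FD 13: (-9.314,-14.314) -> (-0.121,-23.506) [heading=315, draw]
  -- iteration 2/2 --
  LT 45: heading 315 -> 0
  FD 3: (-0.121,-23.506) -> (2.879,-23.506) [heading=0, draw]
  LT 45: heading 0 -> 45
  FD 13: (2.879,-23.506) -> (12.071,-14.314) [heading=45, draw]
]
LT 129: heading 45 -> 174
LT 135: heading 174 -> 309
FD 8: (12.071,-14.314) -> (17.106,-20.531) [heading=309, draw]
FD 1: (17.106,-20.531) -> (17.735,-21.308) [heading=309, draw]
FD 13: (17.735,-21.308) -> (25.916,-31.411) [heading=309, draw]
Final: pos=(25.916,-31.411), heading=309, 10 segment(s) drawn

Answer: 309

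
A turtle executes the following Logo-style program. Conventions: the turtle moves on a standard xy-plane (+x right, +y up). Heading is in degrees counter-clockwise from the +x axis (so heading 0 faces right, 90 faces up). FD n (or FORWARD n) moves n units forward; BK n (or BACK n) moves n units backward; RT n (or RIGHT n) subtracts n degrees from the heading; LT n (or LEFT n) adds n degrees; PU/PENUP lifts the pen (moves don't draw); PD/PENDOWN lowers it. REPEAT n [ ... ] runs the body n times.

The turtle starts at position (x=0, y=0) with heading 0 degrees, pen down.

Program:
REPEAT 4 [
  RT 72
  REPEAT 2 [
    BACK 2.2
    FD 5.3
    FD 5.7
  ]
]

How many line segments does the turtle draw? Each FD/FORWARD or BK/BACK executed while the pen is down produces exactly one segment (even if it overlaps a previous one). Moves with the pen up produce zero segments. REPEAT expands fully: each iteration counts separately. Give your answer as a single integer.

Executing turtle program step by step:
Start: pos=(0,0), heading=0, pen down
REPEAT 4 [
  -- iteration 1/4 --
  RT 72: heading 0 -> 288
  REPEAT 2 [
    -- iteration 1/2 --
    BK 2.2: (0,0) -> (-0.68,2.092) [heading=288, draw]
    FD 5.3: (-0.68,2.092) -> (0.958,-2.948) [heading=288, draw]
    FD 5.7: (0.958,-2.948) -> (2.719,-8.369) [heading=288, draw]
    -- iteration 2/2 --
    BK 2.2: (2.719,-8.369) -> (2.04,-6.277) [heading=288, draw]
    FD 5.3: (2.04,-6.277) -> (3.677,-11.318) [heading=288, draw]
    FD 5.7: (3.677,-11.318) -> (5.439,-16.739) [heading=288, draw]
  ]
  -- iteration 2/4 --
  RT 72: heading 288 -> 216
  REPEAT 2 [
    -- iteration 1/2 --
    BK 2.2: (5.439,-16.739) -> (7.219,-15.445) [heading=216, draw]
    FD 5.3: (7.219,-15.445) -> (2.931,-18.561) [heading=216, draw]
    FD 5.7: (2.931,-18.561) -> (-1.681,-21.911) [heading=216, draw]
    -- iteration 2/2 --
    BK 2.2: (-1.681,-21.911) -> (0.099,-20.618) [heading=216, draw]
    FD 5.3: (0.099,-20.618) -> (-4.189,-23.733) [heading=216, draw]
    FD 5.7: (-4.189,-23.733) -> (-8.8,-27.084) [heading=216, draw]
  ]
  -- iteration 3/4 --
  RT 72: heading 216 -> 144
  REPEAT 2 [
    -- iteration 1/2 --
    BK 2.2: (-8.8,-27.084) -> (-7.02,-28.377) [heading=144, draw]
    FD 5.3: (-7.02,-28.377) -> (-11.308,-25.261) [heading=144, draw]
    FD 5.7: (-11.308,-25.261) -> (-15.919,-21.911) [heading=144, draw]
    -- iteration 2/2 --
    BK 2.2: (-15.919,-21.911) -> (-14.14,-23.204) [heading=144, draw]
    FD 5.3: (-14.14,-23.204) -> (-18.427,-20.089) [heading=144, draw]
    FD 5.7: (-18.427,-20.089) -> (-23.039,-16.739) [heading=144, draw]
  ]
  -- iteration 4/4 --
  RT 72: heading 144 -> 72
  REPEAT 2 [
    -- iteration 1/2 --
    BK 2.2: (-23.039,-16.739) -> (-23.719,-18.831) [heading=72, draw]
    FD 5.3: (-23.719,-18.831) -> (-22.081,-13.79) [heading=72, draw]
    FD 5.7: (-22.081,-13.79) -> (-20.319,-8.369) [heading=72, draw]
    -- iteration 2/2 --
    BK 2.2: (-20.319,-8.369) -> (-20.999,-10.462) [heading=72, draw]
    FD 5.3: (-20.999,-10.462) -> (-19.361,-5.421) [heading=72, draw]
    FD 5.7: (-19.361,-5.421) -> (-17.6,0) [heading=72, draw]
  ]
]
Final: pos=(-17.6,0), heading=72, 24 segment(s) drawn
Segments drawn: 24

Answer: 24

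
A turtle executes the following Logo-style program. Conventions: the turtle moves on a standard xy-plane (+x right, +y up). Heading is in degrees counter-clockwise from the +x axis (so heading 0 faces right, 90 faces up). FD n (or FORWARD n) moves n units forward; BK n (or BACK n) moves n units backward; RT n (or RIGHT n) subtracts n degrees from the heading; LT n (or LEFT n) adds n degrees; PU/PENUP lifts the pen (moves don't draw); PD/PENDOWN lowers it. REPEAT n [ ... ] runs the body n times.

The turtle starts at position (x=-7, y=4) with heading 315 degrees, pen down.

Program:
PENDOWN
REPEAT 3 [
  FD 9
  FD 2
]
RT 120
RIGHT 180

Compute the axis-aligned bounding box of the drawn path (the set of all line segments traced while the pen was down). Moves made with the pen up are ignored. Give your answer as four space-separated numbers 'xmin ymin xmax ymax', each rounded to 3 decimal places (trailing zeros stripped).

Answer: -7 -19.335 16.335 4

Derivation:
Executing turtle program step by step:
Start: pos=(-7,4), heading=315, pen down
PD: pen down
REPEAT 3 [
  -- iteration 1/3 --
  FD 9: (-7,4) -> (-0.636,-2.364) [heading=315, draw]
  FD 2: (-0.636,-2.364) -> (0.778,-3.778) [heading=315, draw]
  -- iteration 2/3 --
  FD 9: (0.778,-3.778) -> (7.142,-10.142) [heading=315, draw]
  FD 2: (7.142,-10.142) -> (8.556,-11.556) [heading=315, draw]
  -- iteration 3/3 --
  FD 9: (8.556,-11.556) -> (14.92,-17.92) [heading=315, draw]
  FD 2: (14.92,-17.92) -> (16.335,-19.335) [heading=315, draw]
]
RT 120: heading 315 -> 195
RT 180: heading 195 -> 15
Final: pos=(16.335,-19.335), heading=15, 6 segment(s) drawn

Segment endpoints: x in {-7, -0.636, 0.778, 7.142, 8.556, 14.92, 16.335}, y in {-19.335, -17.92, -11.556, -10.142, -3.778, -2.364, 4}
xmin=-7, ymin=-19.335, xmax=16.335, ymax=4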